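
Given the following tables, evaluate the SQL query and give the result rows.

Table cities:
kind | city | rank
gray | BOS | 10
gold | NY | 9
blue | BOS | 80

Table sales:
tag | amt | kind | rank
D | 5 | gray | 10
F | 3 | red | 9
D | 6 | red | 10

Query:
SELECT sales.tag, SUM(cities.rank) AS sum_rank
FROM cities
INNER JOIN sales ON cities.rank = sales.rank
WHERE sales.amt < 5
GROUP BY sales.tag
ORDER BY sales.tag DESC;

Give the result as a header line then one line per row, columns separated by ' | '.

== RESULT ==
sales.tag | sum_rank
F | 9

Derivation:
After JOIN sales (3 rows):
cities.kind | cities.city | cities.rank | sales.tag | sales.amt | sales.kind | sales.rank
gray | BOS | 10 | D | 5 | gray | 10
gray | BOS | 10 | D | 6 | red | 10
gold | NY | 9 | F | 3 | red | 9
After WHERE (1 rows):
cities.kind | cities.city | cities.rank | sales.tag | sales.amt | sales.kind | sales.rank
gold | NY | 9 | F | 3 | red | 9
After GROUP BY (1 rows):
sales.tag | sum_rank
F | 9
After ORDER BY (1 rows):
sales.tag | sum_rank
F | 9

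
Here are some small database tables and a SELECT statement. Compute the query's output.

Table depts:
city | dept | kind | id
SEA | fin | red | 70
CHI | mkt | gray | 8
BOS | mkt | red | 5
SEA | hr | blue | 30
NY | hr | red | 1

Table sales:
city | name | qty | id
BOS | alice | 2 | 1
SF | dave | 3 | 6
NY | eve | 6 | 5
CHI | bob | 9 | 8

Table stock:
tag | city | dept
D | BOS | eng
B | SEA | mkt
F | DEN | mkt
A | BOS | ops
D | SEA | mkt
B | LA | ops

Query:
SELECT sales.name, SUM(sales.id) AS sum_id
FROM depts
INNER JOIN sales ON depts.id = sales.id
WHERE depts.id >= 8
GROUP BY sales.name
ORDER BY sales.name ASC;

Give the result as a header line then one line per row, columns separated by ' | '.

After JOIN sales (3 rows):
depts.city | depts.dept | depts.kind | depts.id | sales.city | sales.name | sales.qty | sales.id
CHI | mkt | gray | 8 | CHI | bob | 9 | 8
BOS | mkt | red | 5 | NY | eve | 6 | 5
NY | hr | red | 1 | BOS | alice | 2 | 1
After WHERE (1 rows):
depts.city | depts.dept | depts.kind | depts.id | sales.city | sales.name | sales.qty | sales.id
CHI | mkt | gray | 8 | CHI | bob | 9 | 8
After GROUP BY (1 rows):
sales.name | sum_id
bob | 8
After ORDER BY (1 rows):
sales.name | sum_id
bob | 8

== RESULT ==
sales.name | sum_id
bob | 8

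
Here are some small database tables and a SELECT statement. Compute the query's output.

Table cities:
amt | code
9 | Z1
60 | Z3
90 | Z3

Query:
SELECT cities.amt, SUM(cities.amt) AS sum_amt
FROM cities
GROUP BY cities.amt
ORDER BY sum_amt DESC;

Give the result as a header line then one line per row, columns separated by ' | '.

== RESULT ==
cities.amt | sum_amt
90 | 90
60 | 60
9 | 9

Derivation:
After GROUP BY (3 rows):
cities.amt | sum_amt
9 | 9
60 | 60
90 | 90
After ORDER BY (3 rows):
cities.amt | sum_amt
90 | 90
60 | 60
9 | 9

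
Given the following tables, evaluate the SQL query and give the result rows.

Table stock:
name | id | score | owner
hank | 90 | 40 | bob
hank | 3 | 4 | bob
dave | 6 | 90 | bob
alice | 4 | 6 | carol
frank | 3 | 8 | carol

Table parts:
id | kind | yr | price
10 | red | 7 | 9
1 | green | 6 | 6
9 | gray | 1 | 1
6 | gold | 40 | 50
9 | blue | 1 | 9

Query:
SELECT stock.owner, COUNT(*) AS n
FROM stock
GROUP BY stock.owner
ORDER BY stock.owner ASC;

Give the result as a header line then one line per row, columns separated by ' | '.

After GROUP BY (2 rows):
stock.owner | n
bob | 3
carol | 2
After ORDER BY (2 rows):
stock.owner | n
bob | 3
carol | 2

== RESULT ==
stock.owner | n
bob | 3
carol | 2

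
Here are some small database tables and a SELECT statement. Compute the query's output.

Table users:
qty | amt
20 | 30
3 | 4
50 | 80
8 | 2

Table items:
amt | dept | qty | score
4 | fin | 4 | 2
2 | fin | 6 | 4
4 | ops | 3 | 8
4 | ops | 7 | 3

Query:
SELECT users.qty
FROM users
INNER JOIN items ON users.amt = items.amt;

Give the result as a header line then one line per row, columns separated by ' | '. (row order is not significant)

== RESULT ==
users.qty
3
3
3
8

Derivation:
After JOIN items (4 rows):
users.qty | users.amt | items.amt | items.dept | items.qty | items.score
3 | 4 | 4 | fin | 4 | 2
3 | 4 | 4 | ops | 3 | 8
3 | 4 | 4 | ops | 7 | 3
8 | 2 | 2 | fin | 6 | 4
After SELECT (4 rows):
users.qty
3
3
3
8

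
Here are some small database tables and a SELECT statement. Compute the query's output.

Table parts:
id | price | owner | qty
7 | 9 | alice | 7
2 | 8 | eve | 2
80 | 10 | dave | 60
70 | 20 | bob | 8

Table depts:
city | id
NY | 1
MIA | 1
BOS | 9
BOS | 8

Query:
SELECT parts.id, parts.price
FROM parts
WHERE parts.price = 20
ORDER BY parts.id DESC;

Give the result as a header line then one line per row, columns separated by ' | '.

After WHERE (1 rows):
parts.id | parts.price | parts.owner | parts.qty
70 | 20 | bob | 8
After SELECT (1 rows):
parts.id | parts.price
70 | 20
After ORDER BY (1 rows):
parts.id | parts.price
70 | 20

== RESULT ==
parts.id | parts.price
70 | 20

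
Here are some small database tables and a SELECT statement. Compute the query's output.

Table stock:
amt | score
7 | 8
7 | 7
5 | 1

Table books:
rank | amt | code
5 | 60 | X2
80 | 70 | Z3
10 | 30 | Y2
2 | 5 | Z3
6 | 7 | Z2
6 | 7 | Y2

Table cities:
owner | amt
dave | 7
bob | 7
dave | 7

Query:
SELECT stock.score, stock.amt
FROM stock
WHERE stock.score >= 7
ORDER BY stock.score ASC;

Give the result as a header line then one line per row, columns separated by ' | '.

== RESULT ==
stock.score | stock.amt
7 | 7
8 | 7

Derivation:
After WHERE (2 rows):
stock.amt | stock.score
7 | 8
7 | 7
After SELECT (2 rows):
stock.score | stock.amt
8 | 7
7 | 7
After ORDER BY (2 rows):
stock.score | stock.amt
7 | 7
8 | 7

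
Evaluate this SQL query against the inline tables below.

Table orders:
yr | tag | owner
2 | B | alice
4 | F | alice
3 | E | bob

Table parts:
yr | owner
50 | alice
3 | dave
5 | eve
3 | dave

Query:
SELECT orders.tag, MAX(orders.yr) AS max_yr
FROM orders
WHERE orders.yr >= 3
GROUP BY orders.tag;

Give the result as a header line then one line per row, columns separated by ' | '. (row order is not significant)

After WHERE (2 rows):
orders.yr | orders.tag | orders.owner
4 | F | alice
3 | E | bob
After GROUP BY (2 rows):
orders.tag | max_yr
F | 4
E | 3

== RESULT ==
orders.tag | max_yr
F | 4
E | 3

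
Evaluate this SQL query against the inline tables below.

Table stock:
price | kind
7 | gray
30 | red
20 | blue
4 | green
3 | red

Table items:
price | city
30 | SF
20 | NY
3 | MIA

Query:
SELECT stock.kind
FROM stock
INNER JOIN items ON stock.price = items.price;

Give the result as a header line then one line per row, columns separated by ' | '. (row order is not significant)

== RESULT ==
stock.kind
red
blue
red

Derivation:
After JOIN items (3 rows):
stock.price | stock.kind | items.price | items.city
30 | red | 30 | SF
20 | blue | 20 | NY
3 | red | 3 | MIA
After SELECT (3 rows):
stock.kind
red
blue
red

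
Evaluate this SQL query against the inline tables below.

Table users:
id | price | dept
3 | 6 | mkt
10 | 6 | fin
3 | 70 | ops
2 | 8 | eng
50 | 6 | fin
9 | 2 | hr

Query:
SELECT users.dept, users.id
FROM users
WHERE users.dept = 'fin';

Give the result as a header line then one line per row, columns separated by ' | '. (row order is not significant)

== RESULT ==
users.dept | users.id
fin | 10
fin | 50

Derivation:
After WHERE (2 rows):
users.id | users.price | users.dept
10 | 6 | fin
50 | 6 | fin
After SELECT (2 rows):
users.dept | users.id
fin | 10
fin | 50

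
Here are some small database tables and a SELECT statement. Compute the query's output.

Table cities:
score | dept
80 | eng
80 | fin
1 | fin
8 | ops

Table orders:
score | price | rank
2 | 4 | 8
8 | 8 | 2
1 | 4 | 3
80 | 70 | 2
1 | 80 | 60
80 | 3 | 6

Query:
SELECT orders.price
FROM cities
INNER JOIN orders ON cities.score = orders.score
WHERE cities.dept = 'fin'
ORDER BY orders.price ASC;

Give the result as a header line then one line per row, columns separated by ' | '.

After JOIN orders (7 rows):
cities.score | cities.dept | orders.score | orders.price | orders.rank
80 | eng | 80 | 70 | 2
80 | eng | 80 | 3 | 6
80 | fin | 80 | 70 | 2
80 | fin | 80 | 3 | 6
1 | fin | 1 | 4 | 3
1 | fin | 1 | 80 | 60
8 | ops | 8 | 8 | 2
After WHERE (4 rows):
cities.score | cities.dept | orders.score | orders.price | orders.rank
80 | fin | 80 | 70 | 2
80 | fin | 80 | 3 | 6
1 | fin | 1 | 4 | 3
1 | fin | 1 | 80 | 60
After SELECT (4 rows):
orders.price
70
3
4
80
After ORDER BY (4 rows):
orders.price
3
4
70
80

== RESULT ==
orders.price
3
4
70
80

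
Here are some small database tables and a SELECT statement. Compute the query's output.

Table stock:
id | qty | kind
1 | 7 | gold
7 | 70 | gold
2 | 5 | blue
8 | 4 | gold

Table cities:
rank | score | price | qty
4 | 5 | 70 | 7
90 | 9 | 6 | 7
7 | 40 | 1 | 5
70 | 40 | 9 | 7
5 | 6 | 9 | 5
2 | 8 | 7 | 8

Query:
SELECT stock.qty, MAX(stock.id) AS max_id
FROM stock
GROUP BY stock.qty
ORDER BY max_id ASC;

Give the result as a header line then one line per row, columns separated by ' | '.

== RESULT ==
stock.qty | max_id
7 | 1
5 | 2
70 | 7
4 | 8

Derivation:
After GROUP BY (4 rows):
stock.qty | max_id
7 | 1
70 | 7
5 | 2
4 | 8
After ORDER BY (4 rows):
stock.qty | max_id
7 | 1
5 | 2
70 | 7
4 | 8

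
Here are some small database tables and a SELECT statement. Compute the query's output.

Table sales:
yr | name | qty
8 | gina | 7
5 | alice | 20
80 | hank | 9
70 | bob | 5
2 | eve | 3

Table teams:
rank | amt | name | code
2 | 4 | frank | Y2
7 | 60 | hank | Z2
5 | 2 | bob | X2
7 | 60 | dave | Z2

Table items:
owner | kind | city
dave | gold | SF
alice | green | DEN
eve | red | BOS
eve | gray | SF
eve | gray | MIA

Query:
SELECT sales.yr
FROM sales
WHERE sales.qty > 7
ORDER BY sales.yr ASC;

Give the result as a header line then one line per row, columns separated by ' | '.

== RESULT ==
sales.yr
5
80

Derivation:
After WHERE (2 rows):
sales.yr | sales.name | sales.qty
5 | alice | 20
80 | hank | 9
After SELECT (2 rows):
sales.yr
5
80
After ORDER BY (2 rows):
sales.yr
5
80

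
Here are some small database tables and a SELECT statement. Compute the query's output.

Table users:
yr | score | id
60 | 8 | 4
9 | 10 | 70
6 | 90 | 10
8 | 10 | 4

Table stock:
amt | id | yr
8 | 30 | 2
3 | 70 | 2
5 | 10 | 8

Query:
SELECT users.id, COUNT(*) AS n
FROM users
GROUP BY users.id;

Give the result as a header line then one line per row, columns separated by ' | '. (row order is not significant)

== RESULT ==
users.id | n
4 | 2
70 | 1
10 | 1

Derivation:
After GROUP BY (3 rows):
users.id | n
4 | 2
70 | 1
10 | 1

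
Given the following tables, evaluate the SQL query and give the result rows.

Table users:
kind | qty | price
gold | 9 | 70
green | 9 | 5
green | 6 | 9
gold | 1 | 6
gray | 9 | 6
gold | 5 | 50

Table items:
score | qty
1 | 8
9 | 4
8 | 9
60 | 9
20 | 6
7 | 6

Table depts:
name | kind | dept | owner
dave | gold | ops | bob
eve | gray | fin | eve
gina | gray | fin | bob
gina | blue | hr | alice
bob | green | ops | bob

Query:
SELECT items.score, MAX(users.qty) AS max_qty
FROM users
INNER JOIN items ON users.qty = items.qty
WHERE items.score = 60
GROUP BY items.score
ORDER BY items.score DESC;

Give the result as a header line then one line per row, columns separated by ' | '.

== RESULT ==
items.score | max_qty
60 | 9

Derivation:
After JOIN items (8 rows):
users.kind | users.qty | users.price | items.score | items.qty
gold | 9 | 70 | 8 | 9
gold | 9 | 70 | 60 | 9
green | 9 | 5 | 8 | 9
green | 9 | 5 | 60 | 9
green | 6 | 9 | 20 | 6
green | 6 | 9 | 7 | 6
gray | 9 | 6 | 8 | 9
gray | 9 | 6 | 60 | 9
After WHERE (3 rows):
users.kind | users.qty | users.price | items.score | items.qty
gold | 9 | 70 | 60 | 9
green | 9 | 5 | 60 | 9
gray | 9 | 6 | 60 | 9
After GROUP BY (1 rows):
items.score | max_qty
60 | 9
After ORDER BY (1 rows):
items.score | max_qty
60 | 9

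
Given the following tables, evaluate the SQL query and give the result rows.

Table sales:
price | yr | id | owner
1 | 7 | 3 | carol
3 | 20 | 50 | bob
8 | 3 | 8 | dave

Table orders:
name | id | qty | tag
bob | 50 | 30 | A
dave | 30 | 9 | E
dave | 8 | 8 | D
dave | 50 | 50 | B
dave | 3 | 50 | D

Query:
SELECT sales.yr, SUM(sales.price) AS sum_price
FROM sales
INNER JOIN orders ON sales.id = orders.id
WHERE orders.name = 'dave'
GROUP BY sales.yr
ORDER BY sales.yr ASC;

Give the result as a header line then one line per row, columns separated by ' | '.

== RESULT ==
sales.yr | sum_price
3 | 8
7 | 1
20 | 3

Derivation:
After JOIN orders (4 rows):
sales.price | sales.yr | sales.id | sales.owner | orders.name | orders.id | orders.qty | orders.tag
1 | 7 | 3 | carol | dave | 3 | 50 | D
3 | 20 | 50 | bob | bob | 50 | 30 | A
3 | 20 | 50 | bob | dave | 50 | 50 | B
8 | 3 | 8 | dave | dave | 8 | 8 | D
After WHERE (3 rows):
sales.price | sales.yr | sales.id | sales.owner | orders.name | orders.id | orders.qty | orders.tag
1 | 7 | 3 | carol | dave | 3 | 50 | D
3 | 20 | 50 | bob | dave | 50 | 50 | B
8 | 3 | 8 | dave | dave | 8 | 8 | D
After GROUP BY (3 rows):
sales.yr | sum_price
7 | 1
20 | 3
3 | 8
After ORDER BY (3 rows):
sales.yr | sum_price
3 | 8
7 | 1
20 | 3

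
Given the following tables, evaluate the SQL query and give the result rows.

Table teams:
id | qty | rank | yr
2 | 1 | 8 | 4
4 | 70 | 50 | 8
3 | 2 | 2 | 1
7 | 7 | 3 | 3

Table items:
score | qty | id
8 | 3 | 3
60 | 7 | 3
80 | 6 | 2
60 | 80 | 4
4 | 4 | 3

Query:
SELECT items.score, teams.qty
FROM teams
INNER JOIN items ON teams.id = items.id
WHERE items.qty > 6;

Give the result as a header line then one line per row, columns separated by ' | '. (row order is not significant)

== RESULT ==
items.score | teams.qty
60 | 70
60 | 2

Derivation:
After JOIN items (5 rows):
teams.id | teams.qty | teams.rank | teams.yr | items.score | items.qty | items.id
2 | 1 | 8 | 4 | 80 | 6 | 2
4 | 70 | 50 | 8 | 60 | 80 | 4
3 | 2 | 2 | 1 | 8 | 3 | 3
3 | 2 | 2 | 1 | 60 | 7 | 3
3 | 2 | 2 | 1 | 4 | 4 | 3
After WHERE (2 rows):
teams.id | teams.qty | teams.rank | teams.yr | items.score | items.qty | items.id
4 | 70 | 50 | 8 | 60 | 80 | 4
3 | 2 | 2 | 1 | 60 | 7 | 3
After SELECT (2 rows):
items.score | teams.qty
60 | 70
60 | 2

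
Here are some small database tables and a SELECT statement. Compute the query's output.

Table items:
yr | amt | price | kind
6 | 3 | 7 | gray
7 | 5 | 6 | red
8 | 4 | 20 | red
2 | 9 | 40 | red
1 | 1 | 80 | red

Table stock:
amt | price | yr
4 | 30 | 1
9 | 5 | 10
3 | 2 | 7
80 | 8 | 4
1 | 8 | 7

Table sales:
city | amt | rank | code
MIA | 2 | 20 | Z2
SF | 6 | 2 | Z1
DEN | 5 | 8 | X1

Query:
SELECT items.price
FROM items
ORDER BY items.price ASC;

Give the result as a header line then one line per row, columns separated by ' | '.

== RESULT ==
items.price
6
7
20
40
80

Derivation:
After SELECT (5 rows):
items.price
7
6
20
40
80
After ORDER BY (5 rows):
items.price
6
7
20
40
80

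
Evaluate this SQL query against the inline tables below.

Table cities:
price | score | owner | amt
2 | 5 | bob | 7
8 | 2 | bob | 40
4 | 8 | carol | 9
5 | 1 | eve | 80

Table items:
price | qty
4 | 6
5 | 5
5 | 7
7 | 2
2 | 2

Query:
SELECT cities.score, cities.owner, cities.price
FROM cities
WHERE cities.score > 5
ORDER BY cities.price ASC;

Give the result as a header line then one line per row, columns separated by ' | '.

After WHERE (1 rows):
cities.price | cities.score | cities.owner | cities.amt
4 | 8 | carol | 9
After SELECT (1 rows):
cities.score | cities.owner | cities.price
8 | carol | 4
After ORDER BY (1 rows):
cities.score | cities.owner | cities.price
8 | carol | 4

== RESULT ==
cities.score | cities.owner | cities.price
8 | carol | 4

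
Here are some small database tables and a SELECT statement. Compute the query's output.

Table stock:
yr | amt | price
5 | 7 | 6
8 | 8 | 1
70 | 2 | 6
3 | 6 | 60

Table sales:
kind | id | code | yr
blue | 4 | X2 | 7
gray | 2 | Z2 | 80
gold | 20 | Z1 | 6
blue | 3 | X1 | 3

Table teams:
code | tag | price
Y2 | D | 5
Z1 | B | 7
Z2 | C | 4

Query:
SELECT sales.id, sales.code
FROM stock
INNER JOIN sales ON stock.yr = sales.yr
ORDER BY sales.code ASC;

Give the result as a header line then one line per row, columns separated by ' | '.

== RESULT ==
sales.id | sales.code
3 | X1

Derivation:
After JOIN sales (1 rows):
stock.yr | stock.amt | stock.price | sales.kind | sales.id | sales.code | sales.yr
3 | 6 | 60 | blue | 3 | X1 | 3
After SELECT (1 rows):
sales.id | sales.code
3 | X1
After ORDER BY (1 rows):
sales.id | sales.code
3 | X1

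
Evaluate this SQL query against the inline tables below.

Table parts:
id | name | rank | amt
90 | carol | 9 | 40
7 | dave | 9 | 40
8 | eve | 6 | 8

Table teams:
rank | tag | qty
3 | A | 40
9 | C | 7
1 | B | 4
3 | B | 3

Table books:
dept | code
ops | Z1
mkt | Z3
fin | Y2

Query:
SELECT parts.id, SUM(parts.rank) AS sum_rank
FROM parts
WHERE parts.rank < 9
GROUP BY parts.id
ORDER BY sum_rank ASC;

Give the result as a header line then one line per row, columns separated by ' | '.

== RESULT ==
parts.id | sum_rank
8 | 6

Derivation:
After WHERE (1 rows):
parts.id | parts.name | parts.rank | parts.amt
8 | eve | 6 | 8
After GROUP BY (1 rows):
parts.id | sum_rank
8 | 6
After ORDER BY (1 rows):
parts.id | sum_rank
8 | 6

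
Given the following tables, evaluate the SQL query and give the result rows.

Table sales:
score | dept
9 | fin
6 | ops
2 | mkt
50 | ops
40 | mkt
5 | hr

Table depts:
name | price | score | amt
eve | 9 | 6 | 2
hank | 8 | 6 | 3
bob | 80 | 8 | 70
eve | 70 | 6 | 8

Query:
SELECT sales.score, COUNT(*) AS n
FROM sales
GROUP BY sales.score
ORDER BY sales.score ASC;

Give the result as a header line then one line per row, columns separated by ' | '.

After GROUP BY (6 rows):
sales.score | n
9 | 1
6 | 1
2 | 1
50 | 1
40 | 1
5 | 1
After ORDER BY (6 rows):
sales.score | n
2 | 1
5 | 1
6 | 1
9 | 1
40 | 1
50 | 1

== RESULT ==
sales.score | n
2 | 1
5 | 1
6 | 1
9 | 1
40 | 1
50 | 1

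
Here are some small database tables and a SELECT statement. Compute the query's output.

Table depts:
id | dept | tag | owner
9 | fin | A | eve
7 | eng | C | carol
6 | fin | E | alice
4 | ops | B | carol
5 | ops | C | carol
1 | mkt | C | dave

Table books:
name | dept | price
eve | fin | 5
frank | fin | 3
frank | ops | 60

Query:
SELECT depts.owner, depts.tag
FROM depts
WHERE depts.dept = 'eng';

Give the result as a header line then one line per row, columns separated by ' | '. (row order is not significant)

After WHERE (1 rows):
depts.id | depts.dept | depts.tag | depts.owner
7 | eng | C | carol
After SELECT (1 rows):
depts.owner | depts.tag
carol | C

== RESULT ==
depts.owner | depts.tag
carol | C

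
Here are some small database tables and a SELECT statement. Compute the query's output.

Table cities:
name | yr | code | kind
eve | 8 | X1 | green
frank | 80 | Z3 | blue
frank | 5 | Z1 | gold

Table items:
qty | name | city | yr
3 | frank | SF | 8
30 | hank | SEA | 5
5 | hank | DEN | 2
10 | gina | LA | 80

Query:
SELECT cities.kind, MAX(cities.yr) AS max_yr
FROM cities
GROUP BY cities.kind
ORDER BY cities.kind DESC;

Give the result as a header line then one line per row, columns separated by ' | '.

== RESULT ==
cities.kind | max_yr
green | 8
gold | 5
blue | 80

Derivation:
After GROUP BY (3 rows):
cities.kind | max_yr
green | 8
blue | 80
gold | 5
After ORDER BY (3 rows):
cities.kind | max_yr
green | 8
gold | 5
blue | 80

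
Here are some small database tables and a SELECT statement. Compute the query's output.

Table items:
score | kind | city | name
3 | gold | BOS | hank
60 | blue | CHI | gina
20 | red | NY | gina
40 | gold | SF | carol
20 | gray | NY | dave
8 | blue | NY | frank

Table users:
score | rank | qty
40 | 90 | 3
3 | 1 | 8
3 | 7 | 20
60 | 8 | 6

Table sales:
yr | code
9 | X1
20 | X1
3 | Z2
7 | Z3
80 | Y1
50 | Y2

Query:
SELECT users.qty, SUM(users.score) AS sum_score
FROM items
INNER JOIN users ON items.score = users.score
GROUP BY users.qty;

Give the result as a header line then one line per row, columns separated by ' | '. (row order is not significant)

== RESULT ==
users.qty | sum_score
8 | 3
20 | 3
6 | 60
3 | 40

Derivation:
After JOIN users (4 rows):
items.score | items.kind | items.city | items.name | users.score | users.rank | users.qty
3 | gold | BOS | hank | 3 | 1 | 8
3 | gold | BOS | hank | 3 | 7 | 20
60 | blue | CHI | gina | 60 | 8 | 6
40 | gold | SF | carol | 40 | 90 | 3
After GROUP BY (4 rows):
users.qty | sum_score
8 | 3
20 | 3
6 | 60
3 | 40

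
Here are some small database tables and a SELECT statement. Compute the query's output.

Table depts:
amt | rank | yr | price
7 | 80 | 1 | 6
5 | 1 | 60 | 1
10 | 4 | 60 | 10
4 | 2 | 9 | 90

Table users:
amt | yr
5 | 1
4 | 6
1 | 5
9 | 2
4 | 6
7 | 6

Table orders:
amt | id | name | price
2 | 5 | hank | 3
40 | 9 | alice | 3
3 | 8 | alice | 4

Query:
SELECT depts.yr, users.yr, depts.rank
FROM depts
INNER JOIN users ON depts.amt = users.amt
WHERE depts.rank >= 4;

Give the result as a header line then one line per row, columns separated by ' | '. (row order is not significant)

== RESULT ==
depts.yr | users.yr | depts.rank
1 | 6 | 80

Derivation:
After JOIN users (4 rows):
depts.amt | depts.rank | depts.yr | depts.price | users.amt | users.yr
7 | 80 | 1 | 6 | 7 | 6
5 | 1 | 60 | 1 | 5 | 1
4 | 2 | 9 | 90 | 4 | 6
4 | 2 | 9 | 90 | 4 | 6
After WHERE (1 rows):
depts.amt | depts.rank | depts.yr | depts.price | users.amt | users.yr
7 | 80 | 1 | 6 | 7 | 6
After SELECT (1 rows):
depts.yr | users.yr | depts.rank
1 | 6 | 80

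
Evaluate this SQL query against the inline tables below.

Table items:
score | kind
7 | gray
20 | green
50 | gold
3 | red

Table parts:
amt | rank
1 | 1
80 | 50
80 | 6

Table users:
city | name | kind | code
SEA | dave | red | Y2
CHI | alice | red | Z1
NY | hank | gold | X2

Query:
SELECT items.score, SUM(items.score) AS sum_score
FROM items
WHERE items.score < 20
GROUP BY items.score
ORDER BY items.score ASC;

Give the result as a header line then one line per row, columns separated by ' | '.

== RESULT ==
items.score | sum_score
3 | 3
7 | 7

Derivation:
After WHERE (2 rows):
items.score | items.kind
7 | gray
3 | red
After GROUP BY (2 rows):
items.score | sum_score
7 | 7
3 | 3
After ORDER BY (2 rows):
items.score | sum_score
3 | 3
7 | 7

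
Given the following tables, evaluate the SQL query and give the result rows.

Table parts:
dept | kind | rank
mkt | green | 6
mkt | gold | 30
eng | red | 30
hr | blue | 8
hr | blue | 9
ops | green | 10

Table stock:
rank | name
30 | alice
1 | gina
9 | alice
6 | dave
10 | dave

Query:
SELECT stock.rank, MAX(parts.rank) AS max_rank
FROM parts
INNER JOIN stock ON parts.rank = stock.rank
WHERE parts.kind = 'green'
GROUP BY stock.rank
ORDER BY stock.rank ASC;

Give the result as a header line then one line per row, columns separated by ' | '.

== RESULT ==
stock.rank | max_rank
6 | 6
10 | 10

Derivation:
After JOIN stock (5 rows):
parts.dept | parts.kind | parts.rank | stock.rank | stock.name
mkt | green | 6 | 6 | dave
mkt | gold | 30 | 30 | alice
eng | red | 30 | 30 | alice
hr | blue | 9 | 9 | alice
ops | green | 10 | 10 | dave
After WHERE (2 rows):
parts.dept | parts.kind | parts.rank | stock.rank | stock.name
mkt | green | 6 | 6 | dave
ops | green | 10 | 10 | dave
After GROUP BY (2 rows):
stock.rank | max_rank
6 | 6
10 | 10
After ORDER BY (2 rows):
stock.rank | max_rank
6 | 6
10 | 10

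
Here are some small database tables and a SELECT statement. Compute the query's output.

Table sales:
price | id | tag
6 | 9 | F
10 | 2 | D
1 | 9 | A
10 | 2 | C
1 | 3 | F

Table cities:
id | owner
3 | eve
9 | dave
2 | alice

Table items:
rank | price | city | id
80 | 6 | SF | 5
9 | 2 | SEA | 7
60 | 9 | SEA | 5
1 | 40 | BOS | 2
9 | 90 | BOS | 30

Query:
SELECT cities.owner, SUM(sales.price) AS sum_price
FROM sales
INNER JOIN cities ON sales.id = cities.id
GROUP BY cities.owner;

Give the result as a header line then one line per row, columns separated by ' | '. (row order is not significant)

After JOIN cities (5 rows):
sales.price | sales.id | sales.tag | cities.id | cities.owner
6 | 9 | F | 9 | dave
10 | 2 | D | 2 | alice
1 | 9 | A | 9 | dave
10 | 2 | C | 2 | alice
1 | 3 | F | 3 | eve
After GROUP BY (3 rows):
cities.owner | sum_price
dave | 7
alice | 20
eve | 1

== RESULT ==
cities.owner | sum_price
dave | 7
alice | 20
eve | 1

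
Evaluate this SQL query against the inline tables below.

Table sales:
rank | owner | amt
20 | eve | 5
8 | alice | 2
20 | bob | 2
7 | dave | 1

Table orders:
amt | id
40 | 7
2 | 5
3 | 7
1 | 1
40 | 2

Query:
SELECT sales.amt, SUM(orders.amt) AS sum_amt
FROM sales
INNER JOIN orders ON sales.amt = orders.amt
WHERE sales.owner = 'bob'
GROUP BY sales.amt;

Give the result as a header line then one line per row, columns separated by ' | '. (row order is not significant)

After JOIN orders (3 rows):
sales.rank | sales.owner | sales.amt | orders.amt | orders.id
8 | alice | 2 | 2 | 5
20 | bob | 2 | 2 | 5
7 | dave | 1 | 1 | 1
After WHERE (1 rows):
sales.rank | sales.owner | sales.amt | orders.amt | orders.id
20 | bob | 2 | 2 | 5
After GROUP BY (1 rows):
sales.amt | sum_amt
2 | 2

== RESULT ==
sales.amt | sum_amt
2 | 2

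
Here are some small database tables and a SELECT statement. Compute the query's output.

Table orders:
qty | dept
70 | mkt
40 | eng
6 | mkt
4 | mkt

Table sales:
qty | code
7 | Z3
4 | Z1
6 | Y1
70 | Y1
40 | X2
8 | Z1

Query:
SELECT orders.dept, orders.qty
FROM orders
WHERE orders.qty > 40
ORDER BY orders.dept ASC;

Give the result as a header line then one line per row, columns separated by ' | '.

After WHERE (1 rows):
orders.qty | orders.dept
70 | mkt
After SELECT (1 rows):
orders.dept | orders.qty
mkt | 70
After ORDER BY (1 rows):
orders.dept | orders.qty
mkt | 70

== RESULT ==
orders.dept | orders.qty
mkt | 70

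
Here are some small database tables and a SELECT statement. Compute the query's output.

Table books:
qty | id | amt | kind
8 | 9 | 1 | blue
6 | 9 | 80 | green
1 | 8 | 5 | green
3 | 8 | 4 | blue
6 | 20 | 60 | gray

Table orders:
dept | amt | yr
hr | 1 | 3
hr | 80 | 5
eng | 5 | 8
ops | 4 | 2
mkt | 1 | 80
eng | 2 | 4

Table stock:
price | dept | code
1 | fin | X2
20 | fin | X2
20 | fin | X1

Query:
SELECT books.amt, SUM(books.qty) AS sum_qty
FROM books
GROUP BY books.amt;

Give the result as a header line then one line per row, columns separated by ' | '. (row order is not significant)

== RESULT ==
books.amt | sum_qty
1 | 8
80 | 6
5 | 1
4 | 3
60 | 6

Derivation:
After GROUP BY (5 rows):
books.amt | sum_qty
1 | 8
80 | 6
5 | 1
4 | 3
60 | 6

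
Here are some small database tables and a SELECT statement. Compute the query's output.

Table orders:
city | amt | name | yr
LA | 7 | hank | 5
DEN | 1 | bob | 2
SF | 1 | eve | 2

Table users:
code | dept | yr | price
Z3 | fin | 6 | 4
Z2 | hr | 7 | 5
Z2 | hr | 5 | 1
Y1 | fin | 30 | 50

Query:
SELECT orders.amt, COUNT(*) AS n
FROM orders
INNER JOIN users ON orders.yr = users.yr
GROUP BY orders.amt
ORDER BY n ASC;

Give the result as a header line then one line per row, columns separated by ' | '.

== RESULT ==
orders.amt | n
7 | 1

Derivation:
After JOIN users (1 rows):
orders.city | orders.amt | orders.name | orders.yr | users.code | users.dept | users.yr | users.price
LA | 7 | hank | 5 | Z2 | hr | 5 | 1
After GROUP BY (1 rows):
orders.amt | n
7 | 1
After ORDER BY (1 rows):
orders.amt | n
7 | 1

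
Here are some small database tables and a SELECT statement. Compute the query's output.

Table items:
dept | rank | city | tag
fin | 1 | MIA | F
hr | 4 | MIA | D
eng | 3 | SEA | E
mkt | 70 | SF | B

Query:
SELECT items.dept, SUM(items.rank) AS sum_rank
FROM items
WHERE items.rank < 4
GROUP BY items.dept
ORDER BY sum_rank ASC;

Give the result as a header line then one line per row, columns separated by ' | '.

== RESULT ==
items.dept | sum_rank
fin | 1
eng | 3

Derivation:
After WHERE (2 rows):
items.dept | items.rank | items.city | items.tag
fin | 1 | MIA | F
eng | 3 | SEA | E
After GROUP BY (2 rows):
items.dept | sum_rank
fin | 1
eng | 3
After ORDER BY (2 rows):
items.dept | sum_rank
fin | 1
eng | 3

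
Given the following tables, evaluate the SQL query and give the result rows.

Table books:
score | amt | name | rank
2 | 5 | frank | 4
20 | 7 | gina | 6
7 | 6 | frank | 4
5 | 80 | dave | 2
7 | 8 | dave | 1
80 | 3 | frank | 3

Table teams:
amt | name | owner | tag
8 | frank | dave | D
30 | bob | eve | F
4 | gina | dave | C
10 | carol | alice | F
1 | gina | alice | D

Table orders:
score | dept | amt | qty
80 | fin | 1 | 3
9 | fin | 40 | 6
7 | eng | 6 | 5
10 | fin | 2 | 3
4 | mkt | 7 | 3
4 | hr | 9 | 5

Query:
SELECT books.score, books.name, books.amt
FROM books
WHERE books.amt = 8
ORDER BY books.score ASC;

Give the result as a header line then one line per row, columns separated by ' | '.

After WHERE (1 rows):
books.score | books.amt | books.name | books.rank
7 | 8 | dave | 1
After SELECT (1 rows):
books.score | books.name | books.amt
7 | dave | 8
After ORDER BY (1 rows):
books.score | books.name | books.amt
7 | dave | 8

== RESULT ==
books.score | books.name | books.amt
7 | dave | 8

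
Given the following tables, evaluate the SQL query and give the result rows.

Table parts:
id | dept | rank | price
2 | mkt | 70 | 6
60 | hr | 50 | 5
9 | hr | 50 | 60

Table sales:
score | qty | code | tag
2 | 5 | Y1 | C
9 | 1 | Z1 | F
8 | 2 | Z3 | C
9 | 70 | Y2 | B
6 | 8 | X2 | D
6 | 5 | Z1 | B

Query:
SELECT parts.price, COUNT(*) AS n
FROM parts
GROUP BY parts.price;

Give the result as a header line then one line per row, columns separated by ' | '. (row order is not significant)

== RESULT ==
parts.price | n
6 | 1
5 | 1
60 | 1

Derivation:
After GROUP BY (3 rows):
parts.price | n
6 | 1
5 | 1
60 | 1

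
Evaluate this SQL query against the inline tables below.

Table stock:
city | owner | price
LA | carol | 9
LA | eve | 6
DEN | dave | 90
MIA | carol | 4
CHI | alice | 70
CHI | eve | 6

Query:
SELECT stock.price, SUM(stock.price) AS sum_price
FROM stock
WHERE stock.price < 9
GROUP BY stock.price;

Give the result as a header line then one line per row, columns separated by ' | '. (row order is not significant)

After WHERE (3 rows):
stock.city | stock.owner | stock.price
LA | eve | 6
MIA | carol | 4
CHI | eve | 6
After GROUP BY (2 rows):
stock.price | sum_price
6 | 12
4 | 4

== RESULT ==
stock.price | sum_price
6 | 12
4 | 4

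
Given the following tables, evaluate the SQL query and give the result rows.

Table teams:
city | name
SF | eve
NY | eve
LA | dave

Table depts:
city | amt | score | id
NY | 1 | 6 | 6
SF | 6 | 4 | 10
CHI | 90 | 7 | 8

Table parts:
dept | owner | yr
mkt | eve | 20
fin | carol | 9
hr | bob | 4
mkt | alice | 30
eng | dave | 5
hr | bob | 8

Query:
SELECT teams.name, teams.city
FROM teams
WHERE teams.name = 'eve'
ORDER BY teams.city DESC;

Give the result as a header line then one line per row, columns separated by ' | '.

After WHERE (2 rows):
teams.city | teams.name
SF | eve
NY | eve
After SELECT (2 rows):
teams.name | teams.city
eve | SF
eve | NY
After ORDER BY (2 rows):
teams.name | teams.city
eve | SF
eve | NY

== RESULT ==
teams.name | teams.city
eve | SF
eve | NY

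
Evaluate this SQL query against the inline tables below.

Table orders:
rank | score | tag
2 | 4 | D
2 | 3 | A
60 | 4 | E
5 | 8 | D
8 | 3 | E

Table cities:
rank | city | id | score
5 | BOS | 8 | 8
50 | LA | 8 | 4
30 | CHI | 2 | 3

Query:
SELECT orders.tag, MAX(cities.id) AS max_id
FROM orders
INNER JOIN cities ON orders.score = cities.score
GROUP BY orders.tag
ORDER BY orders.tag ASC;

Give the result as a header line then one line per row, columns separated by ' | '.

== RESULT ==
orders.tag | max_id
A | 2
D | 8
E | 8

Derivation:
After JOIN cities (5 rows):
orders.rank | orders.score | orders.tag | cities.rank | cities.city | cities.id | cities.score
2 | 4 | D | 50 | LA | 8 | 4
2 | 3 | A | 30 | CHI | 2 | 3
60 | 4 | E | 50 | LA | 8 | 4
5 | 8 | D | 5 | BOS | 8 | 8
8 | 3 | E | 30 | CHI | 2 | 3
After GROUP BY (3 rows):
orders.tag | max_id
D | 8
A | 2
E | 8
After ORDER BY (3 rows):
orders.tag | max_id
A | 2
D | 8
E | 8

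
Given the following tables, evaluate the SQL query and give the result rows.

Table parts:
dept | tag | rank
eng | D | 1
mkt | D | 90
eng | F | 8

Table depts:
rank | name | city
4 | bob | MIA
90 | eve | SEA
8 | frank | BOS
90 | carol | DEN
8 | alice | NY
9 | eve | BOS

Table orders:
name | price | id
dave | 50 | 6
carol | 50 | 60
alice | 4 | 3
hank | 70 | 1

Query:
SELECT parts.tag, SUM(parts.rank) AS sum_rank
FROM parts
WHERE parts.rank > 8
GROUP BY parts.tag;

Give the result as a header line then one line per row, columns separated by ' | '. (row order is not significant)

After WHERE (1 rows):
parts.dept | parts.tag | parts.rank
mkt | D | 90
After GROUP BY (1 rows):
parts.tag | sum_rank
D | 90

== RESULT ==
parts.tag | sum_rank
D | 90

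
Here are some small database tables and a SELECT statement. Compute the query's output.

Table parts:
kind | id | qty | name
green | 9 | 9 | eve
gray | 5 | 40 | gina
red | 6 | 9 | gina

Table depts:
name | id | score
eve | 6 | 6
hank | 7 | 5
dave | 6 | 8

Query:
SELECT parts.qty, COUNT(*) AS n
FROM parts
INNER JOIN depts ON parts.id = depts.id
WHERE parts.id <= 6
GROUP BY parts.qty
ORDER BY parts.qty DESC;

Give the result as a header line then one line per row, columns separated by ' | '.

== RESULT ==
parts.qty | n
9 | 2

Derivation:
After JOIN depts (2 rows):
parts.kind | parts.id | parts.qty | parts.name | depts.name | depts.id | depts.score
red | 6 | 9 | gina | eve | 6 | 6
red | 6 | 9 | gina | dave | 6 | 8
After WHERE (2 rows):
parts.kind | parts.id | parts.qty | parts.name | depts.name | depts.id | depts.score
red | 6 | 9 | gina | eve | 6 | 6
red | 6 | 9 | gina | dave | 6 | 8
After GROUP BY (1 rows):
parts.qty | n
9 | 2
After ORDER BY (1 rows):
parts.qty | n
9 | 2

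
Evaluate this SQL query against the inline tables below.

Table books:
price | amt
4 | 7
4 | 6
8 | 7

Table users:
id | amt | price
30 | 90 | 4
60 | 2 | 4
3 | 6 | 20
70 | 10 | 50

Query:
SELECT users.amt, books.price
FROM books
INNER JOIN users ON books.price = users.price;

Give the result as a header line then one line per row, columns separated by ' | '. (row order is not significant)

After JOIN users (4 rows):
books.price | books.amt | users.id | users.amt | users.price
4 | 7 | 30 | 90 | 4
4 | 7 | 60 | 2 | 4
4 | 6 | 30 | 90 | 4
4 | 6 | 60 | 2 | 4
After SELECT (4 rows):
users.amt | books.price
90 | 4
2 | 4
90 | 4
2 | 4

== RESULT ==
users.amt | books.price
90 | 4
2 | 4
90 | 4
2 | 4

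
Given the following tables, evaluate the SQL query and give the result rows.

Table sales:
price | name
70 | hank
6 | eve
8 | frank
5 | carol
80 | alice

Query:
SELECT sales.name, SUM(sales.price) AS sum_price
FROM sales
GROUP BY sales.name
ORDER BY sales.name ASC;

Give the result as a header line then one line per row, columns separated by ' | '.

After GROUP BY (5 rows):
sales.name | sum_price
hank | 70
eve | 6
frank | 8
carol | 5
alice | 80
After ORDER BY (5 rows):
sales.name | sum_price
alice | 80
carol | 5
eve | 6
frank | 8
hank | 70

== RESULT ==
sales.name | sum_price
alice | 80
carol | 5
eve | 6
frank | 8
hank | 70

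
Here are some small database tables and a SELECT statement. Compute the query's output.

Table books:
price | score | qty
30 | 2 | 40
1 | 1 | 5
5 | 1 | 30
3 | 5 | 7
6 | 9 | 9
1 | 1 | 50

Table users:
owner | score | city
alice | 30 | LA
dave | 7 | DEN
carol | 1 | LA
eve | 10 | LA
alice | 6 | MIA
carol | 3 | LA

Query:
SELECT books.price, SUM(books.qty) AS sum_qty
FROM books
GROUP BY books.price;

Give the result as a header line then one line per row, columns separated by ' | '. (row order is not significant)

After GROUP BY (5 rows):
books.price | sum_qty
30 | 40
1 | 55
5 | 30
3 | 7
6 | 9

== RESULT ==
books.price | sum_qty
30 | 40
1 | 55
5 | 30
3 | 7
6 | 9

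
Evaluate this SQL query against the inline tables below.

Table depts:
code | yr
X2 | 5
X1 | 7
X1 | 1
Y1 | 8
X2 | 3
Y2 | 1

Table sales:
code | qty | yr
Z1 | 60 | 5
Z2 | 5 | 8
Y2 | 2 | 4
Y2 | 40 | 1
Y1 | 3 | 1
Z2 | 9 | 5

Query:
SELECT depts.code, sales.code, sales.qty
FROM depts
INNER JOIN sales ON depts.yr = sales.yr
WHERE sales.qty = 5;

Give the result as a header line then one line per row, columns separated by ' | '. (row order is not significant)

After JOIN sales (7 rows):
depts.code | depts.yr | sales.code | sales.qty | sales.yr
X2 | 5 | Z1 | 60 | 5
X2 | 5 | Z2 | 9 | 5
X1 | 1 | Y2 | 40 | 1
X1 | 1 | Y1 | 3 | 1
Y1 | 8 | Z2 | 5 | 8
Y2 | 1 | Y2 | 40 | 1
Y2 | 1 | Y1 | 3 | 1
After WHERE (1 rows):
depts.code | depts.yr | sales.code | sales.qty | sales.yr
Y1 | 8 | Z2 | 5 | 8
After SELECT (1 rows):
depts.code | sales.code | sales.qty
Y1 | Z2 | 5

== RESULT ==
depts.code | sales.code | sales.qty
Y1 | Z2 | 5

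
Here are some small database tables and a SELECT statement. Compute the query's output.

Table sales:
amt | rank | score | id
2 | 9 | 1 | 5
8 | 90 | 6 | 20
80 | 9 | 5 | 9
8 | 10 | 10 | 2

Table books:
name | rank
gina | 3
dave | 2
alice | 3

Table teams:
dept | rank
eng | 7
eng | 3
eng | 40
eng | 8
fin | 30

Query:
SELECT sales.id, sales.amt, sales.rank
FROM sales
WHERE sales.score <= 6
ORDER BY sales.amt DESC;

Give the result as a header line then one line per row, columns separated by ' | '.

== RESULT ==
sales.id | sales.amt | sales.rank
9 | 80 | 9
20 | 8 | 90
5 | 2 | 9

Derivation:
After WHERE (3 rows):
sales.amt | sales.rank | sales.score | sales.id
2 | 9 | 1 | 5
8 | 90 | 6 | 20
80 | 9 | 5 | 9
After SELECT (3 rows):
sales.id | sales.amt | sales.rank
5 | 2 | 9
20 | 8 | 90
9 | 80 | 9
After ORDER BY (3 rows):
sales.id | sales.amt | sales.rank
9 | 80 | 9
20 | 8 | 90
5 | 2 | 9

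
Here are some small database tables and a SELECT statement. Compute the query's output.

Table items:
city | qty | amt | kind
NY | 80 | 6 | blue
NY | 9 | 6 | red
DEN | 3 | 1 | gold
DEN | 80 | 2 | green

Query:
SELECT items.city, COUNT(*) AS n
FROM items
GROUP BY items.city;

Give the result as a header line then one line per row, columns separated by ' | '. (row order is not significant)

After GROUP BY (2 rows):
items.city | n
NY | 2
DEN | 2

== RESULT ==
items.city | n
NY | 2
DEN | 2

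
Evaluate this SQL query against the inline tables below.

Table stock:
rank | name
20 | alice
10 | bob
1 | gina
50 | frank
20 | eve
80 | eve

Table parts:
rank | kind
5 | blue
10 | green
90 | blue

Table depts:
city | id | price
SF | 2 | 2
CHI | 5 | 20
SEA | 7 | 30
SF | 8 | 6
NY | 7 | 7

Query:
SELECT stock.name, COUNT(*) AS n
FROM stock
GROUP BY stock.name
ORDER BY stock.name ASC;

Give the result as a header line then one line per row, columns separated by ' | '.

== RESULT ==
stock.name | n
alice | 1
bob | 1
eve | 2
frank | 1
gina | 1

Derivation:
After GROUP BY (5 rows):
stock.name | n
alice | 1
bob | 1
gina | 1
frank | 1
eve | 2
After ORDER BY (5 rows):
stock.name | n
alice | 1
bob | 1
eve | 2
frank | 1
gina | 1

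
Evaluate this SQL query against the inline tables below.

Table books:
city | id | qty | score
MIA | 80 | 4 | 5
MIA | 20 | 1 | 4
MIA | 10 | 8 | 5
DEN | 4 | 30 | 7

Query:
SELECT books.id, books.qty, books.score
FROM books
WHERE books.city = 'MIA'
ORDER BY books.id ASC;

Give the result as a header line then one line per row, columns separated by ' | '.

After WHERE (3 rows):
books.city | books.id | books.qty | books.score
MIA | 80 | 4 | 5
MIA | 20 | 1 | 4
MIA | 10 | 8 | 5
After SELECT (3 rows):
books.id | books.qty | books.score
80 | 4 | 5
20 | 1 | 4
10 | 8 | 5
After ORDER BY (3 rows):
books.id | books.qty | books.score
10 | 8 | 5
20 | 1 | 4
80 | 4 | 5

== RESULT ==
books.id | books.qty | books.score
10 | 8 | 5
20 | 1 | 4
80 | 4 | 5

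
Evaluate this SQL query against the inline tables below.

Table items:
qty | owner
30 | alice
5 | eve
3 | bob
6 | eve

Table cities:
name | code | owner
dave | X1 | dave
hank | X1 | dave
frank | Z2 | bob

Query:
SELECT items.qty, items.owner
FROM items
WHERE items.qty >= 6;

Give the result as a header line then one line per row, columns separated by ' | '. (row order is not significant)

After WHERE (2 rows):
items.qty | items.owner
30 | alice
6 | eve
After SELECT (2 rows):
items.qty | items.owner
30 | alice
6 | eve

== RESULT ==
items.qty | items.owner
30 | alice
6 | eve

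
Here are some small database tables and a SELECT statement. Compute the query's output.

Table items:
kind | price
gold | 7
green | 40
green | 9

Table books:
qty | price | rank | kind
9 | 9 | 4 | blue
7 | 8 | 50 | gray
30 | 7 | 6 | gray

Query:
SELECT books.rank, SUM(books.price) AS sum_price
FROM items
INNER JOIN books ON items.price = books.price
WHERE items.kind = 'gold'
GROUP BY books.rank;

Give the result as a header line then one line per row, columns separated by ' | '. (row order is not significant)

After JOIN books (2 rows):
items.kind | items.price | books.qty | books.price | books.rank | books.kind
gold | 7 | 30 | 7 | 6 | gray
green | 9 | 9 | 9 | 4 | blue
After WHERE (1 rows):
items.kind | items.price | books.qty | books.price | books.rank | books.kind
gold | 7 | 30 | 7 | 6 | gray
After GROUP BY (1 rows):
books.rank | sum_price
6 | 7

== RESULT ==
books.rank | sum_price
6 | 7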